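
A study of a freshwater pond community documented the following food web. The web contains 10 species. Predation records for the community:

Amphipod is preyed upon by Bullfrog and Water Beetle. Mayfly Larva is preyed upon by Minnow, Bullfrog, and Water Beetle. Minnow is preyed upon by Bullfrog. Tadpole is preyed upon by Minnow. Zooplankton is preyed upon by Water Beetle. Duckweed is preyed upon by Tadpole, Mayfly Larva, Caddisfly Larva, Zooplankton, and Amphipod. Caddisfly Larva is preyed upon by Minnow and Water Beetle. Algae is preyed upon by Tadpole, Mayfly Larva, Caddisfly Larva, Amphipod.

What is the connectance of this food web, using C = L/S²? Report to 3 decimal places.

The web has S = 10 species and L = 19 feeding links.
C = L / S² = 19 / 100 = 0.1900 ≈ 0.190.

C = 0.190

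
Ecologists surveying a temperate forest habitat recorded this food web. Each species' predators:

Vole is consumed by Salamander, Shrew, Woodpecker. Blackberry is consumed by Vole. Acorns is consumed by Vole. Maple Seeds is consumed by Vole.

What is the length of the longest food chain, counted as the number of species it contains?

3 species

One longest chain: Blackberry → Vole → Shrew.
It has 3 species and 2 links.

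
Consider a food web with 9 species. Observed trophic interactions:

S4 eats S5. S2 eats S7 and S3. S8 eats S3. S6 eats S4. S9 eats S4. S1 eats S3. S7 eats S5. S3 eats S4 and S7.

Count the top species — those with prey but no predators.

Top species (has prey, but nothing eats it): S6, S9, S8, S2, S1.
Count: 5.

5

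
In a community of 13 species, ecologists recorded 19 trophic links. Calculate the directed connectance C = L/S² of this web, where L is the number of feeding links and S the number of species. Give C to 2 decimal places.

The web has S = 13 species and L = 19 feeding links.
C = L / S² = 19 / 169 = 0.1124 ≈ 0.11.

C = 0.11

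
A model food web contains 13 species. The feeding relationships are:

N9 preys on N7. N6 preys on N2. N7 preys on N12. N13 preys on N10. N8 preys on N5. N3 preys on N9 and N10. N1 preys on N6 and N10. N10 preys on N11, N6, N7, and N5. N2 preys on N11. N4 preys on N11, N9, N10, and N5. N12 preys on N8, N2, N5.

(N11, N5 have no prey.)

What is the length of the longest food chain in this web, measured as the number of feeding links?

5 links

One longest chain: N11 → N2 → N12 → N7 → N10 → N13.
It has 6 species and 5 links.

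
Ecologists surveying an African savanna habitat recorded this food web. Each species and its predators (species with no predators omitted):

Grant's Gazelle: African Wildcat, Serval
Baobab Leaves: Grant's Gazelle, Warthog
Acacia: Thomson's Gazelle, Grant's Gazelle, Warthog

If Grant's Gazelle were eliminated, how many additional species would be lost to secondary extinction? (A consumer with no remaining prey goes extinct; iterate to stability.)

Remove Grant's Gazelle.
Round 1: African Wildcat (all prey gone), Serval (all prey gone) → extinct.
No further losses. Total secondary extinctions: 2.

2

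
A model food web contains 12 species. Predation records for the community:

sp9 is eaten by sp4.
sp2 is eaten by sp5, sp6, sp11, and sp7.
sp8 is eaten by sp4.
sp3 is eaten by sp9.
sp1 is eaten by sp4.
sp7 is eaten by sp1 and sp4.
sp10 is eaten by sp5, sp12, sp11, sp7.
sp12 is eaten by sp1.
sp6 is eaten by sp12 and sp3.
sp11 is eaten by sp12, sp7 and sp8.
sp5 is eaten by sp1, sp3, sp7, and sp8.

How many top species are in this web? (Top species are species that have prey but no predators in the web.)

1

Top species (has prey, but nothing eats it): sp4.
Count: 1.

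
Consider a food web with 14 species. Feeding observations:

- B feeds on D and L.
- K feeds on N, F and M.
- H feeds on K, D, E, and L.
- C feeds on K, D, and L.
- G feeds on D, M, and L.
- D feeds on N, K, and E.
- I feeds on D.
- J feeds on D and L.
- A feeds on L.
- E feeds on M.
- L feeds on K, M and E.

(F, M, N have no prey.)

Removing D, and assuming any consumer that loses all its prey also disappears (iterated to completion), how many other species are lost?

1

Remove D.
Round 1: I (all prey gone) → extinct.
No further losses. Total secondary extinctions: 1.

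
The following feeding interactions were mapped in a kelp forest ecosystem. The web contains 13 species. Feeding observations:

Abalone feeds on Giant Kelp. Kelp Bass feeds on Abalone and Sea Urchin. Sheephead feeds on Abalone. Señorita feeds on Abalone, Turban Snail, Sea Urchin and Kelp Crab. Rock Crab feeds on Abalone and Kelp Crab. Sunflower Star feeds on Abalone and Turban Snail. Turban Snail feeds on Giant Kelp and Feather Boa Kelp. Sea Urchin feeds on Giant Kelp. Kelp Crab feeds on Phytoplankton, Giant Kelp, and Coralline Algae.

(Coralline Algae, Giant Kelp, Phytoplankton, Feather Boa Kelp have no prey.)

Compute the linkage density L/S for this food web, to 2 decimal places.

L/S = 1.38

There are L = 18 links among S = 13 species.
L/S = 18/13 = 1.3846 ≈ 1.38.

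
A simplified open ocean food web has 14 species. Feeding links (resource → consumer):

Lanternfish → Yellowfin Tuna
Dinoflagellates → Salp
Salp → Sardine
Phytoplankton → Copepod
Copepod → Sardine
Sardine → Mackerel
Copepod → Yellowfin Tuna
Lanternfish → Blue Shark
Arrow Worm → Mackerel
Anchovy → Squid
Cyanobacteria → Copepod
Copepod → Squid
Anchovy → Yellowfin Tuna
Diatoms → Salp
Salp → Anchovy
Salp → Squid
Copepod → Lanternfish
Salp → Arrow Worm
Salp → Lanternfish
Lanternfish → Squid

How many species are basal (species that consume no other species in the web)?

4

Basal species (no prey listed): Cyanobacteria, Diatoms, Dinoflagellates, Phytoplankton.
Count: 4.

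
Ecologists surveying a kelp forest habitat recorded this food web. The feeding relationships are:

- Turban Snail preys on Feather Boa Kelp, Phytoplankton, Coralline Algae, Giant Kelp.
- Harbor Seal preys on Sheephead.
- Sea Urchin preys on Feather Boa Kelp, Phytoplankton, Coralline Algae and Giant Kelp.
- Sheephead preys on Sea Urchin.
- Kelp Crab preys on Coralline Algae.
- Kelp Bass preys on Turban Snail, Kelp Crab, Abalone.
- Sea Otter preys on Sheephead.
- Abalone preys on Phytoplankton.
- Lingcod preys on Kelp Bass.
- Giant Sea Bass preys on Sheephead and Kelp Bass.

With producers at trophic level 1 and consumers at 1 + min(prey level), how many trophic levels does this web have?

Producers (level 1): Coralline Algae, Feather Boa Kelp, Phytoplankton, Giant Kelp.
Following each consumer down to its lowest-level prey: Coralline Algae → Sea Urchin → Sheephead → Sea Otter (levels 1 through 4).
All prey of Sea Otter (Sheephead 3) are at level 3 or above, so Sea Otter is at level 1 + 3 = 4.
Every consumer has at least one prey at level 3 or below, so none exceeds level 4.

4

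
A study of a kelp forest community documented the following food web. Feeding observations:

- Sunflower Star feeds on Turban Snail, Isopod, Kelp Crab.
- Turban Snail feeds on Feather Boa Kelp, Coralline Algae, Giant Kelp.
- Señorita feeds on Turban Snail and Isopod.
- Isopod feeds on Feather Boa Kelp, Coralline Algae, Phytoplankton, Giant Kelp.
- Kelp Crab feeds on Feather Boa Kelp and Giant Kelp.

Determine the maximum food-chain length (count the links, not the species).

2 links

One longest chain: Giant Kelp → Isopod → Sunflower Star.
It has 3 species and 2 links.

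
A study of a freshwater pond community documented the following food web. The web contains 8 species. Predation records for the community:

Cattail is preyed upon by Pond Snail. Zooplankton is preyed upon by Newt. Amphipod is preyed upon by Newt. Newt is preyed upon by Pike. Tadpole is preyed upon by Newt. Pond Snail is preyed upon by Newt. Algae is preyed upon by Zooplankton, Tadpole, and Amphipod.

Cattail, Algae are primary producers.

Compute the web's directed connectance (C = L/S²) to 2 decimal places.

C = 0.14

The web has S = 8 species and L = 9 feeding links.
C = L / S² = 9 / 64 = 0.1406 ≈ 0.14.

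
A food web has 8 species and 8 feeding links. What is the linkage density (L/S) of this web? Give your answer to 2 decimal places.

L/S = 1.00

There are L = 8 links among S = 8 species.
L/S = 8/8 = 1.0000 ≈ 1.00.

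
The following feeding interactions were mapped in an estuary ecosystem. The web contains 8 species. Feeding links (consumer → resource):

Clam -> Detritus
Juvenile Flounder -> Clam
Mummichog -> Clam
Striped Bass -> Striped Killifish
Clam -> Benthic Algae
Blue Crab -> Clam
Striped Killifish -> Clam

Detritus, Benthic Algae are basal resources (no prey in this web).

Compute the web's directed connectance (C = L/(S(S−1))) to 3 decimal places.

The web has S = 8 species and L = 7 feeding links.
C = L / (S(S−1)) = 7 / 56 = 0.1250 ≈ 0.125.

C = 0.125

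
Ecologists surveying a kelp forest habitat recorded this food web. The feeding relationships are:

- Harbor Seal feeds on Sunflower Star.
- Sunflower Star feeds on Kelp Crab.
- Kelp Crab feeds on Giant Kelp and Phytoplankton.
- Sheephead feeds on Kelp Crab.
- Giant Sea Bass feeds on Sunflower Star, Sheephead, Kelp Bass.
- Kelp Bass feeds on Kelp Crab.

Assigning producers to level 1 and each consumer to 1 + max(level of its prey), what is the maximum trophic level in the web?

Producers (level 1): Giant Kelp, Phytoplankton.
Giant Kelp → Kelp Crab → Sheephead → Giant Sea Bass gives Giant Sea Bass level 4.
No species has a prey at level 4, so no species reaches level 5.

4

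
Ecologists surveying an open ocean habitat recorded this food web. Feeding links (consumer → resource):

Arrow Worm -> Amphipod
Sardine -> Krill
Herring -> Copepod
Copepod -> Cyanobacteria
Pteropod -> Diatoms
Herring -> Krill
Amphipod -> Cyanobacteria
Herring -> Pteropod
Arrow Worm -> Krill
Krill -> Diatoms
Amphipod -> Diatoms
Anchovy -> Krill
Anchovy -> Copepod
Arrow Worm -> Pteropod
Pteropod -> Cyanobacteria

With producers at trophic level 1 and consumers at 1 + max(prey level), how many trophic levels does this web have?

3

Producers (level 1): Cyanobacteria, Diatoms.
Cyanobacteria → Pteropod → Arrow Worm gives Arrow Worm level 3.
No species has a prey at level 3, so no species reaches level 4.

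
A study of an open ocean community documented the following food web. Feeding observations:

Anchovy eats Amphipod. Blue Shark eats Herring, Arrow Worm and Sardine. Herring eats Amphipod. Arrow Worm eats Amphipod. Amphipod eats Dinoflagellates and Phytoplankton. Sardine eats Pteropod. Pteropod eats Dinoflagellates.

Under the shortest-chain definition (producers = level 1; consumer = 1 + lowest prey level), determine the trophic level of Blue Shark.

Trophic level 4

Phytoplankton is a producer → level 1.
Amphipod eats Phytoplankton → level 2.
Arrow Worm eats Amphipod → level 3.
Blue Shark eats Arrow Worm → level 4.
No prey of Blue Shark is below level 3, so 4 is the minimum.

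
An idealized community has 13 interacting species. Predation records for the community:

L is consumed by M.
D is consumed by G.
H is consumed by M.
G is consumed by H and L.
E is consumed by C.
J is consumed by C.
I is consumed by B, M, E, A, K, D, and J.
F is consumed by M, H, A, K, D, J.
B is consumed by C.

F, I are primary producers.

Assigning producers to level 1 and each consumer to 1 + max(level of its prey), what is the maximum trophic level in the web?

Producers (level 1): F, I.
F → D → G → H → M gives M level 5.
No species has a prey at level 5, so no species reaches level 6.

5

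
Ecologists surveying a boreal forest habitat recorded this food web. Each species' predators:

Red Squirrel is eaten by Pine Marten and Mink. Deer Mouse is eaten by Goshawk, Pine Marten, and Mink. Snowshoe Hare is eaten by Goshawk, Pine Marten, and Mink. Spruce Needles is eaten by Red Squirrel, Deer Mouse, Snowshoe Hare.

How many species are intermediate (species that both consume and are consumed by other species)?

3

Intermediate species (has both prey and predators): Snowshoe Hare, Red Squirrel, Deer Mouse.
Count: 3.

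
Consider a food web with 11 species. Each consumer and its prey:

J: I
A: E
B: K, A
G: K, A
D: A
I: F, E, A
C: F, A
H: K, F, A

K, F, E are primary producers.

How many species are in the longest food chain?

One longest chain: E → A → I → J.
It has 4 species and 3 links.

4 species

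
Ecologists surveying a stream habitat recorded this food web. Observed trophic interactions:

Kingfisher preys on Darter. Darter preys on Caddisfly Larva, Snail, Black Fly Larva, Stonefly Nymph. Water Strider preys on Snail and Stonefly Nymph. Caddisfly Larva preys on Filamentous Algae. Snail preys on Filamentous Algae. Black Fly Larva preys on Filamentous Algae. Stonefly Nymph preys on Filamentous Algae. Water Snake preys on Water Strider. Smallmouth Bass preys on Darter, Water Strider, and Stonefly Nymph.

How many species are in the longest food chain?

4 species

One longest chain: Filamentous Algae → Snail → Water Strider → Water Snake.
It has 4 species and 3 links.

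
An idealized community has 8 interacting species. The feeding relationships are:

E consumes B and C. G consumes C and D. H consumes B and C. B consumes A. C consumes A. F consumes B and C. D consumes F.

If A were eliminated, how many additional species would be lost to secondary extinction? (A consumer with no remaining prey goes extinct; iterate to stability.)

7

Remove A.
Round 1: B (all prey gone), C (all prey gone) → extinct.
Round 2: H (all prey gone), E (all prey gone), F (all prey gone) → extinct.
Round 3: D (all prey gone) → extinct.
Round 4: G (all prey gone) → extinct.
No further losses. Total secondary extinctions: 7.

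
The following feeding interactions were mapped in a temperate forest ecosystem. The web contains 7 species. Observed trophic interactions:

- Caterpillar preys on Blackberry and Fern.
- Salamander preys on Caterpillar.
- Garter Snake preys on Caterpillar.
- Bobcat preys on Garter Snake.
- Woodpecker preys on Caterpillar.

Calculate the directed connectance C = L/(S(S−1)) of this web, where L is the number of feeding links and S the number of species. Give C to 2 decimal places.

C = 0.14

The web has S = 7 species and L = 6 feeding links.
C = L / (S(S−1)) = 6 / 42 = 0.1429 ≈ 0.14.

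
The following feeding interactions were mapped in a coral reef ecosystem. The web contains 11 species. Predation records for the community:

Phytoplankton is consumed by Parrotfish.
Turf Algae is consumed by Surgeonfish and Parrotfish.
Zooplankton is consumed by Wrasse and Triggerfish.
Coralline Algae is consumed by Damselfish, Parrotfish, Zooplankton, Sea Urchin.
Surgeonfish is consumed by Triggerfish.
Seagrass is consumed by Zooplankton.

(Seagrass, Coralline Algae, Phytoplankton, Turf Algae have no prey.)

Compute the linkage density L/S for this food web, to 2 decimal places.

L/S = 1.00

There are L = 11 links among S = 11 species.
L/S = 11/11 = 1.0000 ≈ 1.00.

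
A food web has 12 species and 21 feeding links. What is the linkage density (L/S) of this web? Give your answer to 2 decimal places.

L/S = 1.75

There are L = 21 links among S = 12 species.
L/S = 21/12 = 1.7500 ≈ 1.75.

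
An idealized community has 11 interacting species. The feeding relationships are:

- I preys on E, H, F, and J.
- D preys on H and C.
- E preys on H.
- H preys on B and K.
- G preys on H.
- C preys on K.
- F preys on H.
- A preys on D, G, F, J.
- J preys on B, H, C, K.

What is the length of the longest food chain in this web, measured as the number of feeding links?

One longest chain: B → H → J → I.
It has 4 species and 3 links.

3 links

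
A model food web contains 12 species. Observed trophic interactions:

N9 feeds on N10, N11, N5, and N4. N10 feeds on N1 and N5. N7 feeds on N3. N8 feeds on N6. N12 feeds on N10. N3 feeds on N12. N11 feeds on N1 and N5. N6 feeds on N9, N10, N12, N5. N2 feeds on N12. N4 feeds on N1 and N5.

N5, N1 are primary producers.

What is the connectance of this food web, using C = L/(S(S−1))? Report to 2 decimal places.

The web has S = 12 species and L = 19 feeding links.
C = L / (S(S−1)) = 19 / 132 = 0.1439 ≈ 0.14.

C = 0.14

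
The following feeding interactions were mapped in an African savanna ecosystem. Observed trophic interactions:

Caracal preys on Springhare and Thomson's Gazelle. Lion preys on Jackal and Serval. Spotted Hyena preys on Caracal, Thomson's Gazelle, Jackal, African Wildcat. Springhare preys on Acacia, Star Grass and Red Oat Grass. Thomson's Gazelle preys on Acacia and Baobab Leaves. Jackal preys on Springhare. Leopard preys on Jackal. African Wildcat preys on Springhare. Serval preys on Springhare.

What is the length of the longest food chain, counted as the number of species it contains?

One longest chain: Red Oat Grass → Springhare → Jackal → Leopard.
It has 4 species and 3 links.

4 species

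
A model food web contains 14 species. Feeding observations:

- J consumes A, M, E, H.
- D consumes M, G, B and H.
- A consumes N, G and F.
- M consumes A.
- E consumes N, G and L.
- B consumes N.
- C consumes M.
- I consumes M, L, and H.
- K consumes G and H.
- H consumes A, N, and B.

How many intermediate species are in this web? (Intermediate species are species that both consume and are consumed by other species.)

5

Intermediate species (has both prey and predators): E, A, B, M, H.
Count: 5.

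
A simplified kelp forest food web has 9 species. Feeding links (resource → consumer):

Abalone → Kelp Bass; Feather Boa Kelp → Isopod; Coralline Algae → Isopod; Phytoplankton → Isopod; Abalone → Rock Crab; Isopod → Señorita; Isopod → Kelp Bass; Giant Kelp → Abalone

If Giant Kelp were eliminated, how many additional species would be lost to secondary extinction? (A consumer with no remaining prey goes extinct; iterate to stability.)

Remove Giant Kelp.
Round 1: Abalone (all prey gone) → extinct.
Round 2: Rock Crab (all prey gone) → extinct.
No further losses. Total secondary extinctions: 2.

2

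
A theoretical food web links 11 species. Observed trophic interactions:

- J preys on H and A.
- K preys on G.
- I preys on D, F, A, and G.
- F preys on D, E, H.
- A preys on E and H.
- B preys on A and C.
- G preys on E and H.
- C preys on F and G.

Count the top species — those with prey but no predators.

Top species (has prey, but nothing eats it): I, K, J, B.
Count: 4.

4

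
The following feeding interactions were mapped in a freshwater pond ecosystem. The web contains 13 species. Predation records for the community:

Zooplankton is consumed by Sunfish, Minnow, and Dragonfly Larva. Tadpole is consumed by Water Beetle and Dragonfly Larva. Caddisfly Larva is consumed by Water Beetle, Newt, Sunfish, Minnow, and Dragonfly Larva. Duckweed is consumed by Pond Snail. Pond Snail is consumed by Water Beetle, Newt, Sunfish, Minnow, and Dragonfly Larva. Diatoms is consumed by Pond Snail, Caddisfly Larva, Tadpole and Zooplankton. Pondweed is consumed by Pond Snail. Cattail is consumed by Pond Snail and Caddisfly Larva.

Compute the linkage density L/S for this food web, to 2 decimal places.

There are L = 23 links among S = 13 species.
L/S = 23/13 = 1.7692 ≈ 1.77.

L/S = 1.77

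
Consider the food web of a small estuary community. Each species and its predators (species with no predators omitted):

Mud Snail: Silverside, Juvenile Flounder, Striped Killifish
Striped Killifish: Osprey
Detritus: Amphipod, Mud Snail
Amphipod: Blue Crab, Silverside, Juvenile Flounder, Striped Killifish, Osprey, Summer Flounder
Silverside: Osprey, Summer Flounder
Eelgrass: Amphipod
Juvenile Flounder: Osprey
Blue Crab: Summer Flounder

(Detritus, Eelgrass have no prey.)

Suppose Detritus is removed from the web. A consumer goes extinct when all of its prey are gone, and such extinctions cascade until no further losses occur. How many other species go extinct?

1

Remove Detritus.
Round 1: Mud Snail (all prey gone) → extinct.
No further losses. Total secondary extinctions: 1.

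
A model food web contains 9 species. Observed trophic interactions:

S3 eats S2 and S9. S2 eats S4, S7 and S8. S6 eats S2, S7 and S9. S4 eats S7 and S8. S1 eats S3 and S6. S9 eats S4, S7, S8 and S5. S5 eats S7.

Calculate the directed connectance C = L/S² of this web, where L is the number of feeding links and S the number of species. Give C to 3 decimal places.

The web has S = 9 species and L = 17 feeding links.
C = L / S² = 17 / 81 = 0.2099 ≈ 0.210.

C = 0.210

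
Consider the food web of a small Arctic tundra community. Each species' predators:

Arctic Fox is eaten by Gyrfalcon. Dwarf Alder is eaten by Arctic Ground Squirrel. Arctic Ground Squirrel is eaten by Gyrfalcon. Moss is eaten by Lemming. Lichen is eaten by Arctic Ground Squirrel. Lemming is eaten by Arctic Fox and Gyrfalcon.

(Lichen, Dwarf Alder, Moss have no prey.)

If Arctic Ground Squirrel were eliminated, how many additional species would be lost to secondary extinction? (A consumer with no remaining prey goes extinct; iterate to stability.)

Remove Arctic Ground Squirrel.
Every predator of it retains at least one other prey: Gyrfalcon still has Lemming, Arctic Fox.
No consumer loses all prey, so no secondary extinctions occur.

0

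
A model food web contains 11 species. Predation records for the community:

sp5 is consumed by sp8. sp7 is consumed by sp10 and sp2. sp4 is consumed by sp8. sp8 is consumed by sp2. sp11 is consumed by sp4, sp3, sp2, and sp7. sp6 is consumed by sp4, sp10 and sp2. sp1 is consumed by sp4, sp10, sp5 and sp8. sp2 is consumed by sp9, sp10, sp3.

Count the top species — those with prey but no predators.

Top species (has prey, but nothing eats it): sp9, sp3, sp10.
Count: 3.

3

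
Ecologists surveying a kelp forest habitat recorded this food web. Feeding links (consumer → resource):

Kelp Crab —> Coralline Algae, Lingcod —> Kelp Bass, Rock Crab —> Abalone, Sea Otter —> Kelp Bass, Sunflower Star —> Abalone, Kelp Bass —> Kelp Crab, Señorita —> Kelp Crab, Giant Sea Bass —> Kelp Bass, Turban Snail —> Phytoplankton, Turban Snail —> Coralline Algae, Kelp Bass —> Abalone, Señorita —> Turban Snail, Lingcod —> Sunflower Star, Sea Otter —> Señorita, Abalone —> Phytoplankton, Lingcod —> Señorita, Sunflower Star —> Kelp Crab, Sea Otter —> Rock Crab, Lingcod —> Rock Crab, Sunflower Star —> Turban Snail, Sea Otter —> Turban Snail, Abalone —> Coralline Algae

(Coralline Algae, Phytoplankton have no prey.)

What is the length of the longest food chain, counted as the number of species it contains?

4 species

One longest chain: Coralline Algae → Abalone → Kelp Bass → Lingcod.
It has 4 species and 3 links.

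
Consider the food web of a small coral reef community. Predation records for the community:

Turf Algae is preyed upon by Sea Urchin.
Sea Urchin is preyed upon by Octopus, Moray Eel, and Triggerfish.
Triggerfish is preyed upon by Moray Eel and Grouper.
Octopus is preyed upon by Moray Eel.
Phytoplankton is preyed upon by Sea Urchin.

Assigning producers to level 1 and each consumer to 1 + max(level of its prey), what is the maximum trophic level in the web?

4

Producers (level 1): Phytoplankton, Turf Algae.
Phytoplankton → Sea Urchin → Triggerfish → Grouper gives Grouper level 4.
No species has a prey at level 4, so no species reaches level 5.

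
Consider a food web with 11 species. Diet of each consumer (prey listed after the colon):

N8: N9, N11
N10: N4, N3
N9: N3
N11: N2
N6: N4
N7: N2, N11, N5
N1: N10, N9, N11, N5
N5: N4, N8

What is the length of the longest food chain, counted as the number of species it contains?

One longest chain: N3 → N9 → N8 → N5 → N1.
It has 5 species and 4 links.

5 species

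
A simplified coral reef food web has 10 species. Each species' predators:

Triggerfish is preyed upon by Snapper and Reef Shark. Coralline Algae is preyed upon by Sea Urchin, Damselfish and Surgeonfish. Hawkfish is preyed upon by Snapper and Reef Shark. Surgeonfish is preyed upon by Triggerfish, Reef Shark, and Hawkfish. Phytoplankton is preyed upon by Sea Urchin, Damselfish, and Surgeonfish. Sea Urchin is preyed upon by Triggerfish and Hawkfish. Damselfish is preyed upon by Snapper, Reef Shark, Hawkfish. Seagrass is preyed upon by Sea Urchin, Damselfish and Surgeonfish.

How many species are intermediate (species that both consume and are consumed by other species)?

Intermediate species (has both prey and predators): Surgeonfish, Sea Urchin, Damselfish, Triggerfish, Hawkfish.
Count: 5.

5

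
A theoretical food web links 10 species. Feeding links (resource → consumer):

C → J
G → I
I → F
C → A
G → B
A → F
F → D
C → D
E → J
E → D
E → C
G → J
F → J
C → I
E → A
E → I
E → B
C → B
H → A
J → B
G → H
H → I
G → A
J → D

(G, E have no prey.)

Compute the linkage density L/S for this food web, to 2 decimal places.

L/S = 2.40

There are L = 24 links among S = 10 species.
L/S = 24/10 = 2.4000 ≈ 2.40.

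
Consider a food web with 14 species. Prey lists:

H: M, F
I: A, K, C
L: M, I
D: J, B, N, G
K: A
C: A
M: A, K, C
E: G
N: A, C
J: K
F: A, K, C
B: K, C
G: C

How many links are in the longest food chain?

3 links

One longest chain: A → C → G → E.
It has 4 species and 3 links.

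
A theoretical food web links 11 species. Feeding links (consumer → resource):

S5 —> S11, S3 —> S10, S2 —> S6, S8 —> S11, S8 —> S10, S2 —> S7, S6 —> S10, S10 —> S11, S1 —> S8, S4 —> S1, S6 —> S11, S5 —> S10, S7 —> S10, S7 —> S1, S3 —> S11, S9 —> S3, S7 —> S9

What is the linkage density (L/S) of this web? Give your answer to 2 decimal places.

There are L = 17 links among S = 11 species.
L/S = 17/11 = 1.5455 ≈ 1.55.

L/S = 1.55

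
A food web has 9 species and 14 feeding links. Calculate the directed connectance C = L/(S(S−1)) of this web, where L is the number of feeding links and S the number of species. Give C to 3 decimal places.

C = 0.194

The web has S = 9 species and L = 14 feeding links.
C = L / (S(S−1)) = 14 / 72 = 0.1944 ≈ 0.194.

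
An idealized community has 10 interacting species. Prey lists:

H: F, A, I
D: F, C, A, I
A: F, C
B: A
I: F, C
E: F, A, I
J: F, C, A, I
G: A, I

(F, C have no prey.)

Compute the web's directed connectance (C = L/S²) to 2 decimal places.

C = 0.21

The web has S = 10 species and L = 21 feeding links.
C = L / S² = 21 / 100 = 0.2100 ≈ 0.21.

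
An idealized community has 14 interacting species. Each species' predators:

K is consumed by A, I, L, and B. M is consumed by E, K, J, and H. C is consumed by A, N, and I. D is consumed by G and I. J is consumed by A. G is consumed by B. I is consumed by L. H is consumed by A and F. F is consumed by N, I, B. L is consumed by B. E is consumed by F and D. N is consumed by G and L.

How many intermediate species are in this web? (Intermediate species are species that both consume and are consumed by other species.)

Intermediate species (has both prey and predators): E, K, J, H, F, D, I, N, G, L.
Count: 10.

10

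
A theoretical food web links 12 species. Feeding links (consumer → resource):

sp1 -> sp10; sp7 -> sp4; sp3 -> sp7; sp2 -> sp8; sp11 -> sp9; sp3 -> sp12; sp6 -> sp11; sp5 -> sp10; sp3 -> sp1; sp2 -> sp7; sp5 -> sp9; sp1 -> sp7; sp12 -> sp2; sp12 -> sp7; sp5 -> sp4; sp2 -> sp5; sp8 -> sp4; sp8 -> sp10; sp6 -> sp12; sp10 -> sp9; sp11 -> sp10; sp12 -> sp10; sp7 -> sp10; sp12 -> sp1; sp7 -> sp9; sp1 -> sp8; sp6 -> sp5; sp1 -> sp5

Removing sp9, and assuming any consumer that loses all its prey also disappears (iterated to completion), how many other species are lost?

2

Remove sp9.
Round 1: sp10 (all prey gone) → extinct.
Round 2: sp11 (all prey gone) → extinct.
No further losses. Total secondary extinctions: 2.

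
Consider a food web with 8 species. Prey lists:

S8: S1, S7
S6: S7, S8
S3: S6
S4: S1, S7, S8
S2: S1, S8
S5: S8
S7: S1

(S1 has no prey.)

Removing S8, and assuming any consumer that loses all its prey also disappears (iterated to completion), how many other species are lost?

1

Remove S8.
Round 1: S5 (all prey gone) → extinct.
No further losses. Total secondary extinctions: 1.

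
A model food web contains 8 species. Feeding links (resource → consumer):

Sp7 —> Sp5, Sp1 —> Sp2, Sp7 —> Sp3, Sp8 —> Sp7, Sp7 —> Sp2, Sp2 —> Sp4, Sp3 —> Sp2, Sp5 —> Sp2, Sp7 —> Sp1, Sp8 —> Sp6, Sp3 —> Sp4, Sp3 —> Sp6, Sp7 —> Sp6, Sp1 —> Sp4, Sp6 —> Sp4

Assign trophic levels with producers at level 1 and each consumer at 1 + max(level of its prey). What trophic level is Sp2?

Sp8 is a producer → level 1.
Sp7 eats Sp8 → level 2.
Sp1 eats Sp7 → level 3.
Sp2 eats Sp1 (level 3); other prey at levels: Sp7 2, Sp5 3, Sp3 3 → level 4.

Trophic level 4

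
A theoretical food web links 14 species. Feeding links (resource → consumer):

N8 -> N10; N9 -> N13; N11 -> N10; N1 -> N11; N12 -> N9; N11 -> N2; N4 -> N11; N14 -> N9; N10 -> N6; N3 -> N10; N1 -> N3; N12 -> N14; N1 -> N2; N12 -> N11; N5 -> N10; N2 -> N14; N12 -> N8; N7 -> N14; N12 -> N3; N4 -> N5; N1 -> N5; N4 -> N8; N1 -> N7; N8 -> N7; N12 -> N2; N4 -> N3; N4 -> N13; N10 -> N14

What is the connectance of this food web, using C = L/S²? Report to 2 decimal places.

The web has S = 14 species and L = 28 feeding links.
C = L / S² = 28 / 196 = 0.1429 ≈ 0.14.

C = 0.14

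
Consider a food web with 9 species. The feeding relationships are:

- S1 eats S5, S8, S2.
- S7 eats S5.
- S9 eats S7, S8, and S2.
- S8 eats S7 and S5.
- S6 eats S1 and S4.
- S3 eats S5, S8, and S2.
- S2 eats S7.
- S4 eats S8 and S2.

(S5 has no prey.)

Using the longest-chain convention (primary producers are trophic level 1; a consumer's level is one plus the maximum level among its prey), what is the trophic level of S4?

Trophic level 4

S5 is a producer → level 1.
S7 eats S5 → level 2.
S8 eats S7 (level 2); other prey at levels: S5 1 → level 3.
S4 eats S8 (level 3); other prey at levels: S2 3 → level 4.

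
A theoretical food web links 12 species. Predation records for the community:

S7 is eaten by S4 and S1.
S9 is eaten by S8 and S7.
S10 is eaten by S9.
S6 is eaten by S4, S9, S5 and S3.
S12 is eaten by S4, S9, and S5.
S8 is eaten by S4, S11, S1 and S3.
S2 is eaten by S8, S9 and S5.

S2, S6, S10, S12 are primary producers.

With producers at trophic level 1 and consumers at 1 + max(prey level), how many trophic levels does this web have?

Producers (level 1): S2, S6, S10, S12.
S2 → S9 → S8 → S3 gives S3 level 4.
No species has a prey at level 4, so no species reaches level 5.

4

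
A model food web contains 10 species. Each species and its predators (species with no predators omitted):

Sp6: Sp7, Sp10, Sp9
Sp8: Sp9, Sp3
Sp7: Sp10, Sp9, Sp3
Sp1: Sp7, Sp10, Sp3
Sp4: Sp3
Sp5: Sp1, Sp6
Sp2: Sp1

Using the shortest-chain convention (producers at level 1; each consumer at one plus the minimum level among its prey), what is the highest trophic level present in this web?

3

Producers (level 1): Sp8, Sp5, Sp4, Sp2.
Following each consumer down to its lowest-level prey: Sp5 → Sp1 → Sp7 (levels 1 through 3).
All prey of Sp7 (Sp1 2, Sp6 2) are at level 2 or above, so Sp7 is at level 1 + 2 = 3.
Every consumer has at least one prey at level 2 or below, so none exceeds level 3.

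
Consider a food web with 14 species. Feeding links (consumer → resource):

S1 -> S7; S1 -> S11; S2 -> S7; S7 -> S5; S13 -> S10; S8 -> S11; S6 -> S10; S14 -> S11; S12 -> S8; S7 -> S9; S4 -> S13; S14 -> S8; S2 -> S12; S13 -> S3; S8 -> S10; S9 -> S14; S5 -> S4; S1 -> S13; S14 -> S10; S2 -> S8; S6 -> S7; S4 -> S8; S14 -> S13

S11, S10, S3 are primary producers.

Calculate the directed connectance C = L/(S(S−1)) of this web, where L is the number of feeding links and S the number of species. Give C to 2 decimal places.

C = 0.13

The web has S = 14 species and L = 23 feeding links.
C = L / (S(S−1)) = 23 / 182 = 0.1264 ≈ 0.13.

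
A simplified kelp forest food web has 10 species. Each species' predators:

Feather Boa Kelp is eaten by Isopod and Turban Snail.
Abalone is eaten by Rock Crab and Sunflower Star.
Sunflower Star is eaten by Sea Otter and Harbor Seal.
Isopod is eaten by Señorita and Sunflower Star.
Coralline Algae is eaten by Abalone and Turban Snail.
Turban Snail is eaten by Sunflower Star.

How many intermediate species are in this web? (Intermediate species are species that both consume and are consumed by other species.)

4

Intermediate species (has both prey and predators): Turban Snail, Isopod, Abalone, Sunflower Star.
Count: 4.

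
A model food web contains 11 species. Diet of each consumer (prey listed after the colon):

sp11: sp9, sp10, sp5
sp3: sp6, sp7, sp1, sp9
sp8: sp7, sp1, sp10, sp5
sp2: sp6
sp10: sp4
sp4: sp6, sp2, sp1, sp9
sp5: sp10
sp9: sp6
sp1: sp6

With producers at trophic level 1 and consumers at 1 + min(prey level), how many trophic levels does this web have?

4

Producers (level 1): sp6, sp7.
Following each consumer down to its lowest-level prey: sp6 → sp4 → sp10 → sp5 (levels 1 through 4).
All prey of sp5 (sp10 3) are at level 3 or above, so sp5 is at level 1 + 3 = 4.
Every consumer has at least one prey at level 3 or below, so none exceeds level 4.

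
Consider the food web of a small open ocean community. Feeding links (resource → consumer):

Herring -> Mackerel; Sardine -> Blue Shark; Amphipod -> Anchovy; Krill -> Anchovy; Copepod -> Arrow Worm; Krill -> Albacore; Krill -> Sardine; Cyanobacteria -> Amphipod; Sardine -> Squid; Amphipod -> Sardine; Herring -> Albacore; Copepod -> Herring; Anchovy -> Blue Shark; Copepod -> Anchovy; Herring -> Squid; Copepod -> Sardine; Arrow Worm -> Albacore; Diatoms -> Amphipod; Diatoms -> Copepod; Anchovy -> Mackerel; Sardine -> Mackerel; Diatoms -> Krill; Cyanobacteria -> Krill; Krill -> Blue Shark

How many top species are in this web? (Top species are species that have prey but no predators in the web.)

4

Top species (has prey, but nothing eats it): Mackerel, Squid, Albacore, Blue Shark.
Count: 4.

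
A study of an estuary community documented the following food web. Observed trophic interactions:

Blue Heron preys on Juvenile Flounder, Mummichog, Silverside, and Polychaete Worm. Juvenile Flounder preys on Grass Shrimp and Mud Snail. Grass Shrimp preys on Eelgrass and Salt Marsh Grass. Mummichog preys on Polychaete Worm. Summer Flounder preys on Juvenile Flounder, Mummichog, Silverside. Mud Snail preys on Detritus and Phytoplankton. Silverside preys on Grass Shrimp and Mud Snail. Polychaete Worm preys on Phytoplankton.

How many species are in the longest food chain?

One longest chain: Eelgrass → Grass Shrimp → Juvenile Flounder → Blue Heron.
It has 4 species and 3 links.

4 species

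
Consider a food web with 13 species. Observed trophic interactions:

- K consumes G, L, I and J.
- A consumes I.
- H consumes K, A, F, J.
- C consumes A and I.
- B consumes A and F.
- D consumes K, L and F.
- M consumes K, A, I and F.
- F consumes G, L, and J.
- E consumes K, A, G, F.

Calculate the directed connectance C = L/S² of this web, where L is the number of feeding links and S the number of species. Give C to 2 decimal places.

C = 0.16

The web has S = 13 species and L = 27 feeding links.
C = L / S² = 27 / 169 = 0.1598 ≈ 0.16.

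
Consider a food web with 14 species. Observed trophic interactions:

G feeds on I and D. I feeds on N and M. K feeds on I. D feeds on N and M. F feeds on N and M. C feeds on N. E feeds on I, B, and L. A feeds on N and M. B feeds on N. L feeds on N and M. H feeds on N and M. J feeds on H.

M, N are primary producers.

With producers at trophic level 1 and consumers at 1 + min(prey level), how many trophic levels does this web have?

Producers (level 1): M, N.
Following each consumer down to its lowest-level prey: M → H → J (levels 1 through 3).
All prey of J (H 2) are at level 2 or above, so J is at level 1 + 2 = 3.
Every consumer has at least one prey at level 2 or below, so none exceeds level 3.

3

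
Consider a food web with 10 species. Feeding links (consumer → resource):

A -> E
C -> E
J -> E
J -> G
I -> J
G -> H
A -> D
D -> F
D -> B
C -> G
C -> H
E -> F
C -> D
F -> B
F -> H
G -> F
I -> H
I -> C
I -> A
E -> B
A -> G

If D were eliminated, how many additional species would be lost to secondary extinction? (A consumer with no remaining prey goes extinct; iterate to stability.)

Remove D.
Every predator of it retains at least one other prey: A still has E, G; C still has H, E, G.
No consumer loses all prey, so no secondary extinctions occur.

0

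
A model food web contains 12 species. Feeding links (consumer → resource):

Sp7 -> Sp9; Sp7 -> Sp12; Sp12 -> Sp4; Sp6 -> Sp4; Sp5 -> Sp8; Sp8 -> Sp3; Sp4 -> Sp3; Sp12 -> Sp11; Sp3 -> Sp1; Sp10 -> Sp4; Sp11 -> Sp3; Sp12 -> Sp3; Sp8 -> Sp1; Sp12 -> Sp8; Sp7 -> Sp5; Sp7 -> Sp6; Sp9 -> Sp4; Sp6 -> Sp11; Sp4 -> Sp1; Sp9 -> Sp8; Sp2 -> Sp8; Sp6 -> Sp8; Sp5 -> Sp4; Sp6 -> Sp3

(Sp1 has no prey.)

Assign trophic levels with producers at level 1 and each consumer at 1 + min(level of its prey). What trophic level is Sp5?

Trophic level 3

Sp1 is a producer → level 1.
Sp4 eats Sp1 → level 2.
Sp5 eats Sp4 → level 3.
No prey of Sp5 is below level 2, so 3 is the minimum.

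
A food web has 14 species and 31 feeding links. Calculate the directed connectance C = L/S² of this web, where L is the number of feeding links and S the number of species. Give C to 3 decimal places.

The web has S = 14 species and L = 31 feeding links.
C = L / S² = 31 / 196 = 0.1582 ≈ 0.158.

C = 0.158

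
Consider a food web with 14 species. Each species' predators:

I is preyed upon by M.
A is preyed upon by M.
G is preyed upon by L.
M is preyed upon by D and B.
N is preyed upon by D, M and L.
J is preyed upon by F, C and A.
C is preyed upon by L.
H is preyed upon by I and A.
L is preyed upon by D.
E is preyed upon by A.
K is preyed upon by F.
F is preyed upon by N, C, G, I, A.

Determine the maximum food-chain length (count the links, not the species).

4 links

One longest chain: J → F → I → M → B.
It has 5 species and 4 links.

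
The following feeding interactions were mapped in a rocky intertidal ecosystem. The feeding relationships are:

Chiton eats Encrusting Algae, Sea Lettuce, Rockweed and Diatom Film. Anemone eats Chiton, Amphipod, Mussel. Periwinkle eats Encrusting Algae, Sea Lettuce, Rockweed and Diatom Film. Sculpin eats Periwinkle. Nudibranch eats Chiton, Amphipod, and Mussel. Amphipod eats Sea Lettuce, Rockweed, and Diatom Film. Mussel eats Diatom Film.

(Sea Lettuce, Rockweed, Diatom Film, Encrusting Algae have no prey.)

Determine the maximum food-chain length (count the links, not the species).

2 links

One longest chain: Sea Lettuce → Amphipod → Anemone.
It has 3 species and 2 links.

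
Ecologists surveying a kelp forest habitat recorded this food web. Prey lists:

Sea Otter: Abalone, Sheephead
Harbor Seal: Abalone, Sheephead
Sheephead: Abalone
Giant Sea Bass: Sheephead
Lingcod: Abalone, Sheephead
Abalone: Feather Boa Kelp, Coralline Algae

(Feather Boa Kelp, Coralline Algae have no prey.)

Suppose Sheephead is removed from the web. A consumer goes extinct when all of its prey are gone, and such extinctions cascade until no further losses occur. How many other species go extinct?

1

Remove Sheephead.
Round 1: Giant Sea Bass (all prey gone) → extinct.
No further losses. Total secondary extinctions: 1.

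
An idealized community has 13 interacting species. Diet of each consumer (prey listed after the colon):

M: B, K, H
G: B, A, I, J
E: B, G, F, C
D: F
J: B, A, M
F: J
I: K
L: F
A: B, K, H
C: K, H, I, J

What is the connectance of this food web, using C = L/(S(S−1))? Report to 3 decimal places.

The web has S = 13 species and L = 25 feeding links.
C = L / (S(S−1)) = 25 / 156 = 0.1603 ≈ 0.160.

C = 0.160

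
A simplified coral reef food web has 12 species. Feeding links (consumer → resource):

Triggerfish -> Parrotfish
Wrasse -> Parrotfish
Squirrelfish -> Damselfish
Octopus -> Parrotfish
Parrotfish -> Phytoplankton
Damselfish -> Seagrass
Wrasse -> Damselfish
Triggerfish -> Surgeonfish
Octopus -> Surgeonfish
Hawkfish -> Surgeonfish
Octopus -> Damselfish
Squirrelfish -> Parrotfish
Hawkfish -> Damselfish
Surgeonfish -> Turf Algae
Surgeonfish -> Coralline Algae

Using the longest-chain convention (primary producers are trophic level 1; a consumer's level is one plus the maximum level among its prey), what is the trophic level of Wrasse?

Phytoplankton is a producer → level 1.
Parrotfish eats Phytoplankton → level 2.
Wrasse eats Parrotfish (level 2); other prey at levels: Damselfish 2 → level 3.

Trophic level 3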